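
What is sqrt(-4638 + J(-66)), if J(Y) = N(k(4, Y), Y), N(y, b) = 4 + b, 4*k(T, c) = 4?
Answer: 10*I*sqrt(47) ≈ 68.557*I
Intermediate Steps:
k(T, c) = 1 (k(T, c) = (1/4)*4 = 1)
J(Y) = 4 + Y
sqrt(-4638 + J(-66)) = sqrt(-4638 + (4 - 66)) = sqrt(-4638 - 62) = sqrt(-4700) = 10*I*sqrt(47)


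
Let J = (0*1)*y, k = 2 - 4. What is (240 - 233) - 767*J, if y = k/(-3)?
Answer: 7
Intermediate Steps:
k = -2
y = ⅔ (y = -2/(-3) = -2*(-⅓) = ⅔ ≈ 0.66667)
J = 0 (J = (0*1)*(⅔) = 0*(⅔) = 0)
(240 - 233) - 767*J = (240 - 233) - 767*0 = 7 + 0 = 7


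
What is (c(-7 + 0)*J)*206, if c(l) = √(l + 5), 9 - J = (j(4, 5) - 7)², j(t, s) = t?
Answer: 0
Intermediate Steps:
J = 0 (J = 9 - (4 - 7)² = 9 - 1*(-3)² = 9 - 1*9 = 9 - 9 = 0)
c(l) = √(5 + l)
(c(-7 + 0)*J)*206 = (√(5 + (-7 + 0))*0)*206 = (√(5 - 7)*0)*206 = (√(-2)*0)*206 = ((I*√2)*0)*206 = 0*206 = 0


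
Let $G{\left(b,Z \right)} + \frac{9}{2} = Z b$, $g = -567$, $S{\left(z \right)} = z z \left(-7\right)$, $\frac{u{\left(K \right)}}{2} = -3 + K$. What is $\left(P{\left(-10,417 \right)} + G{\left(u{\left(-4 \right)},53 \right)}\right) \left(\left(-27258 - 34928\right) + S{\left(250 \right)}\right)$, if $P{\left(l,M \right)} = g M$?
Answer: $118518273753$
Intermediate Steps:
$u{\left(K \right)} = -6 + 2 K$ ($u{\left(K \right)} = 2 \left(-3 + K\right) = -6 + 2 K$)
$S{\left(z \right)} = - 7 z^{2}$ ($S{\left(z \right)} = z^{2} \left(-7\right) = - 7 z^{2}$)
$G{\left(b,Z \right)} = - \frac{9}{2} + Z b$
$P{\left(l,M \right)} = - 567 M$
$\left(P{\left(-10,417 \right)} + G{\left(u{\left(-4 \right)},53 \right)}\right) \left(\left(-27258 - 34928\right) + S{\left(250 \right)}\right) = \left(\left(-567\right) 417 + \left(- \frac{9}{2} + 53 \left(-6 + 2 \left(-4\right)\right)\right)\right) \left(\left(-27258 - 34928\right) - 7 \cdot 250^{2}\right) = \left(-236439 + \left(- \frac{9}{2} + 53 \left(-6 - 8\right)\right)\right) \left(\left(-27258 - 34928\right) - 437500\right) = \left(-236439 + \left(- \frac{9}{2} + 53 \left(-14\right)\right)\right) \left(-62186 - 437500\right) = \left(-236439 - \frac{1493}{2}\right) \left(-499686\right) = \left(- \frac{474371}{2}\right) \left(-499686\right) = 118518273753$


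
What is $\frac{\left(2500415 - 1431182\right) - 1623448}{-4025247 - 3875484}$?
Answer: $\frac{554215}{7900731} \approx 0.070147$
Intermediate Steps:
$\frac{\left(2500415 - 1431182\right) - 1623448}{-4025247 - 3875484} = \frac{\left(2500415 - 1431182\right) - 1623448}{-7900731} = \left(1069233 - 1623448\right) \left(- \frac{1}{7900731}\right) = \left(-554215\right) \left(- \frac{1}{7900731}\right) = \frac{554215}{7900731}$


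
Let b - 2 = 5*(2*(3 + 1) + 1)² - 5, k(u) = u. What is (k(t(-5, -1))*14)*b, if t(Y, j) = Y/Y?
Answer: 5628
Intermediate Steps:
t(Y, j) = 1
b = 402 (b = 2 + (5*(2*(3 + 1) + 1)² - 5) = 2 + (5*(2*4 + 1)² - 5) = 2 + (5*(8 + 1)² - 5) = 2 + (5*9² - 5) = 2 + (5*81 - 5) = 2 + (405 - 5) = 2 + 400 = 402)
(k(t(-5, -1))*14)*b = (1*14)*402 = 14*402 = 5628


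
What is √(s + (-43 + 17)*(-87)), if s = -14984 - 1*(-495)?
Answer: I*√12227 ≈ 110.58*I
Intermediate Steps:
s = -14489 (s = -14984 + 495 = -14489)
√(s + (-43 + 17)*(-87)) = √(-14489 + (-43 + 17)*(-87)) = √(-14489 - 26*(-87)) = √(-14489 + 2262) = √(-12227) = I*√12227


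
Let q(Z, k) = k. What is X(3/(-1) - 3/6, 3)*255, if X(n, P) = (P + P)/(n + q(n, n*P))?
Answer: -765/7 ≈ -109.29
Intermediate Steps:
X(n, P) = 2*P/(n + P*n) (X(n, P) = (P + P)/(n + n*P) = (2*P)/(n + P*n) = 2*P/(n + P*n))
X(3/(-1) - 3/6, 3)*255 = (2*3/((3/(-1) - 3/6)*(1 + 3)))*255 = (2*3/((3*(-1) - 3*⅙)*4))*255 = (2*3*(¼)/(-3 - ½))*255 = (2*3*(¼)/(-7/2))*255 = (2*3*(-2/7)*(¼))*255 = -3/7*255 = -765/7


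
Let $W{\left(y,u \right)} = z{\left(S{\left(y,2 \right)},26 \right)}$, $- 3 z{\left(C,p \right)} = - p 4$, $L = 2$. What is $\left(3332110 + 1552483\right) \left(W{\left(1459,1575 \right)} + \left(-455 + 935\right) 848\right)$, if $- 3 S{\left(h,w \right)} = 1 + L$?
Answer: $\frac{5965182201832}{3} \approx 1.9884 \cdot 10^{12}$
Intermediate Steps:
$S{\left(h,w \right)} = -1$ ($S{\left(h,w \right)} = - \frac{1 + 2}{3} = \left(- \frac{1}{3}\right) 3 = -1$)
$z{\left(C,p \right)} = \frac{4 p}{3}$ ($z{\left(C,p \right)} = - \frac{- p 4}{3} = - \frac{\left(-4\right) p}{3} = \frac{4 p}{3}$)
$W{\left(y,u \right)} = \frac{104}{3}$ ($W{\left(y,u \right)} = \frac{4}{3} \cdot 26 = \frac{104}{3}$)
$\left(3332110 + 1552483\right) \left(W{\left(1459,1575 \right)} + \left(-455 + 935\right) 848\right) = \left(3332110 + 1552483\right) \left(\frac{104}{3} + \left(-455 + 935\right) 848\right) = 4884593 \left(\frac{104}{3} + 480 \cdot 848\right) = 4884593 \left(\frac{104}{3} + 407040\right) = 4884593 \cdot \frac{1221224}{3} = \frac{5965182201832}{3}$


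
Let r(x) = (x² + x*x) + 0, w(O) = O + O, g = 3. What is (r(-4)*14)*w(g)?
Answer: 2688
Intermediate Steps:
w(O) = 2*O
r(x) = 2*x² (r(x) = (x² + x²) + 0 = 2*x² + 0 = 2*x²)
(r(-4)*14)*w(g) = ((2*(-4)²)*14)*(2*3) = ((2*16)*14)*6 = (32*14)*6 = 448*6 = 2688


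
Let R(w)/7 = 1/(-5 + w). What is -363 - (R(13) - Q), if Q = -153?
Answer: -4135/8 ≈ -516.88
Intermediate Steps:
R(w) = 7/(-5 + w)
-363 - (R(13) - Q) = -363 - (7/(-5 + 13) - 1*(-153)) = -363 - (7/8 + 153) = -363 - 1*1231/8 = -363 - 1231/8 = -4135/8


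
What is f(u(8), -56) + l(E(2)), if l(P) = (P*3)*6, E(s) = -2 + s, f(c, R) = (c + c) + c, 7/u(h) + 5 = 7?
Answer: 21/2 ≈ 10.500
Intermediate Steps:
u(h) = 7/2 (u(h) = 7/(-5 + 7) = 7/2)
f(c, R) = 3*c (f(c, R) = 2*c + c = 3*c)
l(P) = 18*P (l(P) = (3*P)*6 = 18*P)
f(u(8), -56) + l(E(2)) = 3*(7/2) + 18*(-2 + 2) = 21/2 + 18*0 = 21/2 + 0 = 21/2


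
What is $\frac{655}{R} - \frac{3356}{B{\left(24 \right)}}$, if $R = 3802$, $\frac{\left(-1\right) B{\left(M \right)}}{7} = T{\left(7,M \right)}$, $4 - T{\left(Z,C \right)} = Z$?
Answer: $- \frac{12745757}{79842} \approx -159.64$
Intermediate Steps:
$T{\left(Z,C \right)} = 4 - Z$
$B{\left(M \right)} = 21$ ($B{\left(M \right)} = - 7 \left(4 - 7\right) = \left(-7\right) \left(-3\right) = 21$)
$\frac{655}{R} - \frac{3356}{B{\left(24 \right)}} = \frac{655}{3802} - \frac{3356}{21} = - \frac{12745757}{79842}$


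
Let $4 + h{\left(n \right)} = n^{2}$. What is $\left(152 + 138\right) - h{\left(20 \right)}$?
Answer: $-106$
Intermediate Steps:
$h{\left(n \right)} = -4 + n^{2}$
$\left(152 + 138\right) - h{\left(20 \right)} = \left(152 + 138\right) - \left(-4 + 20^{2}\right) = 290 - \left(-4 + 400\right) = 290 - 396 = -106$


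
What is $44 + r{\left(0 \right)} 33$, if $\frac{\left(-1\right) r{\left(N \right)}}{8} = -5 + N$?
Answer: $1364$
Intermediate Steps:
$r{\left(N \right)} = 40 - 8 N$ ($r{\left(N \right)} = - 8 \left(-5 + N\right) = 40 - 8 N$)
$44 + r{\left(0 \right)} 33 = 44 + \left(40 - 0\right) 33 = 44 + \left(40 + 0\right) 33 = 44 + 40 \cdot 33 = 44 + 1320 = 1364$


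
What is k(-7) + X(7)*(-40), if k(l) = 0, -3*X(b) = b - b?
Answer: 0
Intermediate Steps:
X(b) = 0 (X(b) = -(b - b)/3 = -⅓*0 = 0)
k(-7) + X(7)*(-40) = 0 + 0*(-40) = 0 + 0 = 0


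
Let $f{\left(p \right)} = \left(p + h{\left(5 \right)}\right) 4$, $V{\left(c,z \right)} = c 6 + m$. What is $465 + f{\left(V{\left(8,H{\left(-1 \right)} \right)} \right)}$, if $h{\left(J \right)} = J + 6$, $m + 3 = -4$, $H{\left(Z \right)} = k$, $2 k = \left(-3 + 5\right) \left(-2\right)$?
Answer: $673$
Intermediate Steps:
$k = -2$ ($k = \frac{\left(-3 + 5\right) \left(-2\right)}{2} = \frac{2 \left(-2\right)}{2} = \frac{1}{2} \left(-4\right) = -2$)
$H{\left(Z \right)} = -2$
$m = -7$ ($m = -3 - 4 = -7$)
$h{\left(J \right)} = 6 + J$
$V{\left(c,z \right)} = -7 + 6 c$ ($V{\left(c,z \right)} = c 6 - 7 = 6 c - 7 = -7 + 6 c$)
$f{\left(p \right)} = 44 + 4 p$ ($f{\left(p \right)} = \left(p + \left(6 + 5\right)\right) 4 = \left(p + 11\right) 4 = \left(11 + p\right) 4 = 44 + 4 p$)
$465 + f{\left(V{\left(8,H{\left(-1 \right)} \right)} \right)} = 465 + \left(44 + 4 \left(-7 + 6 \cdot 8\right)\right) = 465 + \left(44 + 4 \left(-7 + 48\right)\right) = 465 + \left(44 + 4 \cdot 41\right) = 465 + \left(44 + 164\right) = 465 + 208 = 673$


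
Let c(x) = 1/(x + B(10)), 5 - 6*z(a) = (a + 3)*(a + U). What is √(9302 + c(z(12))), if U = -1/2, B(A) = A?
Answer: √429982370/215 ≈ 96.447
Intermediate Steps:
U = -½ (U = -1*½ = -½ ≈ -0.50000)
z(a) = ⅚ - (3 + a)*(-½ + a)/6 (z(a) = ⅚ - (a + 3)*(a - ½)/6 = ⅚ - (3 + a)*(-½ + a)/6)
c(x) = 1/(10 + x) (c(x) = 1/(x + 10) = 1/(10 + x))
√(9302 + c(z(12))) = √(9302 + 1/(10 + (13/12 - 5/12*12 - ⅙*12²))) = √(9302 + 1/(10 + (13/12 - 5 - ⅙*144))) = √(9302 + 1/(10 + (13/12 - 5 - 24))) = √(9302 + 1/(10 - 335/12)) = √(9302 + 1/(-215/12)) = √(9302 - 12/215) = √(1999918/215) = √429982370/215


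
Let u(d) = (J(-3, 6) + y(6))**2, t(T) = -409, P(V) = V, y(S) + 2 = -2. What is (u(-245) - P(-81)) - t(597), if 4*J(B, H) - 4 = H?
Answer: 1969/4 ≈ 492.25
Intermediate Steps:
y(S) = -4 (y(S) = -2 - 2 = -4)
J(B, H) = 1 + H/4
u(d) = 9/4 (u(d) = ((1 + (1/4)*6) - 4)**2 = ((1 + 3/2) - 4)**2 = (5/2 - 4)**2 = (-3/2)**2 = 9/4)
(u(-245) - P(-81)) - t(597) = (9/4 - 1*(-81)) - 1*(-409) = (9/4 + 81) + 409 = 333/4 + 409 = 1969/4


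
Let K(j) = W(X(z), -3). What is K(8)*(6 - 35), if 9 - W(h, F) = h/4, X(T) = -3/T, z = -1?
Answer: -957/4 ≈ -239.25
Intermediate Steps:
W(h, F) = 9 - h/4
K(j) = 33/4 (K(j) = 9 - (-3)/(4*(-1)) = 9 - (-3)*(-1)/4 = 9 - 1/4*3 = 9 - 3/4 = 33/4)
K(8)*(6 - 35) = 33*(6 - 35)/4 = (33/4)*(-29) = -957/4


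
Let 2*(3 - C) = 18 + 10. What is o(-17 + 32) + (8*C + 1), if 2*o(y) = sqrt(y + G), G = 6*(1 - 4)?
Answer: -87 + I*sqrt(3)/2 ≈ -87.0 + 0.86602*I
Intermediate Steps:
C = -11 (C = 3 - (18 + 10)/2 = 3 - 1/2*28 = 3 - 14 = -11)
G = -18 (G = 6*(-3) = -18)
o(y) = sqrt(-18 + y)/2 (o(y) = sqrt(y - 18)/2 = sqrt(-18 + y)/2)
o(-17 + 32) + (8*C + 1) = sqrt(-18 + (-17 + 32))/2 + (8*(-11) + 1) = sqrt(-18 + 15)/2 + (-88 + 1) = sqrt(-3)/2 - 87 = (I*sqrt(3))/2 - 87 = I*sqrt(3)/2 - 87 = -87 + I*sqrt(3)/2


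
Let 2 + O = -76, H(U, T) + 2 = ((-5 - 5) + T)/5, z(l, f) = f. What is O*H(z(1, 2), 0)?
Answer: 312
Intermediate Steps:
H(U, T) = -4 + T/5 (H(U, T) = -2 + ((-5 - 5) + T)/5 = -2 + (-10 + T)*(⅕) = -2 + (-2 + T/5) = -4 + T/5)
O = -78 (O = -2 - 76 = -78)
O*H(z(1, 2), 0) = -78*(-4 + (⅕)*0) = -78*(-4 + 0) = -78*(-4) = 312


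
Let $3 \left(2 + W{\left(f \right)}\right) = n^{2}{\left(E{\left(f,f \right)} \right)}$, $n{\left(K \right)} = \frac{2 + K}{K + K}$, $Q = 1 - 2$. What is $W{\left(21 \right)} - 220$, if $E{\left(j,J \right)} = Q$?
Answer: $- \frac{2663}{12} \approx -221.92$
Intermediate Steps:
$Q = -1$ ($Q = 1 - 2 = -1$)
$E{\left(j,J \right)} = -1$
$n{\left(K \right)} = \frac{2 + K}{2 K}$
$W{\left(f \right)} = - \frac{23}{12}$ ($W{\left(f \right)} = -2 + \frac{\left(\frac{2 - 1}{2 \left(-1\right)}\right)^{2}}{3} = -2 + \frac{\left(\frac{1}{2} \left(-1\right) 1\right)^{2}}{3} = -2 + \frac{\left(- \frac{1}{2}\right)^{2}}{3} = -2 + \frac{1}{3} \cdot \frac{1}{4} = -2 + \frac{1}{12} = - \frac{23}{12}$)
$W{\left(21 \right)} - 220 = - \frac{23}{12} - 220 = - \frac{2663}{12}$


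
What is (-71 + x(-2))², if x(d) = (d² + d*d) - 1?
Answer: 4096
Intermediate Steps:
x(d) = -1 + 2*d² (x(d) = (d² + d²) - 1 = 2*d² - 1 = -1 + 2*d²)
(-71 + x(-2))² = (-71 + (-1 + 2*(-2)²))² = (-71 + (-1 + 2*4))² = (-71 + (-1 + 8))² = (-71 + 7)² = (-64)² = 4096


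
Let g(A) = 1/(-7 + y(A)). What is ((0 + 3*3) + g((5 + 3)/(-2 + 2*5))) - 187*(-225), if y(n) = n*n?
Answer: 252503/6 ≈ 42084.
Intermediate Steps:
y(n) = n²
g(A) = 1/(-7 + A²)
((0 + 3*3) + g((5 + 3)/(-2 + 2*5))) - 187*(-225) = ((0 + 3*3) + 1/(-7 + ((5 + 3)/(-2 + 2*5))²)) - 187*(-225) = ((0 + 9) + 1/(-7 + (8/(-2 + 10))²)) + 42075 = (9 + 1/(-7 + (8/8)²)) + 42075 = (9 + 1/(-7 + (8*(⅛))²)) + 42075 = (9 + 1/(-7 + 1²)) + 42075 = (9 + 1/(-7 + 1)) + 42075 = (9 + 1/(-6)) + 42075 = (9 - ⅙) + 42075 = 53/6 + 42075 = 252503/6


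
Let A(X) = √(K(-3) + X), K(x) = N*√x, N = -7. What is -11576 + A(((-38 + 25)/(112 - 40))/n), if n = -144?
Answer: -11576 + √(26 - 145152*I*√3)/144 ≈ -11574.0 - 2.462*I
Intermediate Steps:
K(x) = -7*√x
A(X) = √(X - 7*I*√3) (A(X) = √(-7*I*√3 + X) = √(X - 7*I*√3))
-11576 + A(((-38 + 25)/(112 - 40))/n) = -11576 + √(((-38 + 25)/(112 - 40))/(-144) - 7*I*√3) = -11576 + √(-13/72*(-1/144) - 7*I*√3) = -11576 + √(13/10368 - 7*I*√3)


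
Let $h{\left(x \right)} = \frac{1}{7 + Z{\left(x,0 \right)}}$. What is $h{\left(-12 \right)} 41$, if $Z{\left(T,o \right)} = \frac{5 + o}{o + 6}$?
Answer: $\frac{246}{47} \approx 5.234$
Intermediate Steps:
$Z{\left(T,o \right)} = \frac{5 + o}{6 + o}$
$h{\left(x \right)} = \frac{6}{47}$ ($h{\left(x \right)} = \frac{1}{7 + \frac{5 + 0}{6 + 0}} = \frac{1}{7 + \frac{1}{6} \cdot 5} = \frac{1}{7 + \frac{5}{6}} = \frac{1}{\frac{47}{6}} = \frac{6}{47}$)
$h{\left(-12 \right)} 41 = \frac{6}{47} \cdot 41 = \frac{246}{47}$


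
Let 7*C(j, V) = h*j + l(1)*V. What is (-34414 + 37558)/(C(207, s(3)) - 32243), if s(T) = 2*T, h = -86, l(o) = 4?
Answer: -22008/243479 ≈ -0.090390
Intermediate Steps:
C(j, V) = -86*j/7 + 4*V/7 (C(j, V) = (-86*j + 4*V)/7 = -86*j/7 + 4*V/7)
(-34414 + 37558)/(C(207, s(3)) - 32243) = (-34414 + 37558)/((-86/7*207 + 4*(2*3)/7) - 32243) = 3144/((-17802/7 + (4/7)*6) - 32243) = 3144/((-17802/7 + 24/7) - 32243) = 3144/(-17778/7 - 32243) = 3144/(-243479/7) = 3144*(-7/243479) = -22008/243479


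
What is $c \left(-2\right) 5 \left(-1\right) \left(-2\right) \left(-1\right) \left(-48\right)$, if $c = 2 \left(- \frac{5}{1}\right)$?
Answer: $9600$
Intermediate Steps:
$c = -10$ ($c = 2 \left(\left(-5\right) 1\right) = 2 \left(-5\right) = -10$)
$c \left(-2\right) 5 \left(-1\right) \left(-2\right) \left(-1\right) \left(-48\right) = - 10 \left(-2\right) 5 \left(-1\right) \left(-2\right) \left(-1\right) \left(-48\right) = - 10 \left(-10\right) \left(-1\right) \left(-2\right) \left(-1\right) \left(-48\right) = - 10 \cdot 10 \left(-2\right) \left(-1\right) \left(-48\right) = - 10 \left(\left(-20\right) \left(-1\right)\right) \left(-48\right) = \left(-10\right) 20 \left(-48\right) = \left(-200\right) \left(-48\right) = 9600$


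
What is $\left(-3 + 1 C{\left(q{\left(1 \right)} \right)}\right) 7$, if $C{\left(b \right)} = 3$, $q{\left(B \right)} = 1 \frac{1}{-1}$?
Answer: $0$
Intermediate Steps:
$q{\left(B \right)} = -1$ ($q{\left(B \right)} = 1 \left(-1\right) = -1$)
$\left(-3 + 1 C{\left(q{\left(1 \right)} \right)}\right) 7 = \left(-3 + 1 \cdot 3\right) 7 = \left(-3 + 3\right) 7 = 0 \cdot 7 = 0$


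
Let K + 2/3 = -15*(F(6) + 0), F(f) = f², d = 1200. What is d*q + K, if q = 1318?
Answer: 4743178/3 ≈ 1.5811e+6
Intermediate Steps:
K = -1622/3 (K = -⅔ - 15*(6² + 0) = -⅔ - 15*(36 + 0) = -⅔ - 15*36 = -⅔ - 540 = -1622/3 ≈ -540.67)
d*q + K = 1200*1318 - 1622/3 = 1581600 - 1622/3 = 4743178/3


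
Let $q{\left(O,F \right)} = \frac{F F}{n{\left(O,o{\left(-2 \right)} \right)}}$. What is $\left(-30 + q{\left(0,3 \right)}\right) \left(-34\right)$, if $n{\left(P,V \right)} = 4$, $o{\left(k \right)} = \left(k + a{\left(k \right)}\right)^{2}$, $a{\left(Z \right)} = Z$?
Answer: $\frac{1887}{2} \approx 943.5$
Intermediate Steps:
$o{\left(k \right)} = 4 k^{2}$ ($o{\left(k \right)} = \left(k + k\right)^{2} = \left(2 k\right)^{2} = 4 k^{2}$)
$q{\left(O,F \right)} = \frac{F^{2}}{4}$ ($q{\left(O,F \right)} = \frac{F F}{4} = F^{2} \cdot \frac{1}{4} = \frac{F^{2}}{4}$)
$\left(-30 + q{\left(0,3 \right)}\right) \left(-34\right) = \left(-30 + \frac{3^{2}}{4}\right) \left(-34\right) = \left(-30 + \frac{1}{4} \cdot 9\right) \left(-34\right) = \left(-30 + \frac{9}{4}\right) \left(-34\right) = \left(- \frac{111}{4}\right) \left(-34\right) = \frac{1887}{2}$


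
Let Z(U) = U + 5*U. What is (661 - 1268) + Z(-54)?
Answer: -931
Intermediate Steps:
Z(U) = 6*U
(661 - 1268) + Z(-54) = (661 - 1268) + 6*(-54) = -607 - 324 = -931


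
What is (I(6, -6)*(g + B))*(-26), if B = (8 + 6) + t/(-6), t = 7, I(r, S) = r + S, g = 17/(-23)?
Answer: 0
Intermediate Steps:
g = -17/23 (g = 17*(-1/23) = -17/23 ≈ -0.73913)
I(r, S) = S + r
B = 77/6 (B = (8 + 6) + 7/(-6) = 14 + 7*(-1/6) = 14 - 7/6 = 77/6 ≈ 12.833)
(I(6, -6)*(g + B))*(-26) = ((-6 + 6)*(-17/23 + 77/6))*(-26) = (0*(1669/138))*(-26) = 0*(-26) = 0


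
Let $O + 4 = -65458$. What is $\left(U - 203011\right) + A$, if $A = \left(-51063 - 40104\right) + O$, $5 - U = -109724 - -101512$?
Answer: $-351423$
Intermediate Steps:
$O = -65462$ ($O = -4 - 65458 = -65462$)
$U = 8217$ ($U = 5 - \left(-109724 - -101512\right) = 5 - \left(-109724 + 101512\right) = 5 - -8212 = 5 + 8212 = 8217$)
$A = -156629$ ($A = \left(-51063 - 40104\right) - 65462 = -91167 - 65462 = -156629$)
$\left(U - 203011\right) + A = \left(8217 - 203011\right) - 156629 = -194794 - 156629 = -351423$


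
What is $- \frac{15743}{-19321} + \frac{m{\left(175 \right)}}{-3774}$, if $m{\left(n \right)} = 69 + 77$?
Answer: $\frac{28296608}{36458727} \approx 0.77613$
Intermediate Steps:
$m{\left(n \right)} = 146$
$- \frac{15743}{-19321} + \frac{m{\left(175 \right)}}{-3774} = - \frac{15743}{-19321} + \frac{146}{-3774} = \left(-15743\right) \left(- \frac{1}{19321}\right) + 146 \left(- \frac{1}{3774}\right) = \frac{15743}{19321} - \frac{73}{1887} = \frac{28296608}{36458727}$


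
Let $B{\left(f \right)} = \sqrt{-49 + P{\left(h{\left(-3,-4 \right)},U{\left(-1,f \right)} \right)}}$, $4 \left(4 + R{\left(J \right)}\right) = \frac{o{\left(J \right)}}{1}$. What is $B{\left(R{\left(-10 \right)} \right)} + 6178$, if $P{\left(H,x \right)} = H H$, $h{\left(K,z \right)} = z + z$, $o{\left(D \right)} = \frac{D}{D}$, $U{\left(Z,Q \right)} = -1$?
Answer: $6178 + \sqrt{15} \approx 6181.9$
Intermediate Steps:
$o{\left(D \right)} = 1$
$h{\left(K,z \right)} = 2 z$
$R{\left(J \right)} = - \frac{15}{4}$ ($R{\left(J \right)} = -4 + \frac{1 \cdot 1^{-1}}{4} = -4 + \frac{1 \cdot 1}{4} = -4 + \frac{1}{4} \cdot 1 = -4 + \frac{1}{4} = - \frac{15}{4}$)
$P{\left(H,x \right)} = H^{2}$
$B{\left(f \right)} = \sqrt{15}$ ($B{\left(f \right)} = \sqrt{-49 + \left(2 \left(-4\right)\right)^{2}} = \sqrt{-49 + \left(-8\right)^{2}} = \sqrt{-49 + 64} = \sqrt{15}$)
$B{\left(R{\left(-10 \right)} \right)} + 6178 = \sqrt{15} + 6178 = 6178 + \sqrt{15}$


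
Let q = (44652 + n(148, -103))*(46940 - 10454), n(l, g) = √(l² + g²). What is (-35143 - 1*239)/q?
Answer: -1438868/66251949737 + 5897*√32513/12124106801871 ≈ -2.1630e-5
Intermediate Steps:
n(l, g) = √(g² + l²)
q = 1629172872 + 36486*√32513 (q = (44652 + √((-103)² + 148²))*(46940 - 10454) = (44652 + √(10609 + 21904))*36486 = (44652 + √32513)*36486 = 1629172872 + 36486*√32513 ≈ 1.6358e+9)
(-35143 - 1*239)/q = (-35143 - 1*239)/(1629172872 + 36486*√32513) = (-35143 - 239)/(1629172872 + 36486*√32513) = -35382/(1629172872 + 36486*√32513)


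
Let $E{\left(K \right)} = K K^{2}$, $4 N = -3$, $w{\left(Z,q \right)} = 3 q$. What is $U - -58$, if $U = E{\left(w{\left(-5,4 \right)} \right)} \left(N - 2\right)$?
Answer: $-4694$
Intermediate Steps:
$N = - \frac{3}{4}$ ($N = \frac{1}{4} \left(-3\right) = - \frac{3}{4} \approx -0.75$)
$E{\left(K \right)} = K^{3}$
$U = -4752$ ($U = \left(3 \cdot 4\right)^{3} \left(- \frac{3}{4} - 2\right) = 12^{3} \left(- \frac{11}{4}\right) = 1728 \left(- \frac{11}{4}\right) = -4752$)
$U - -58 = -4752 - -58 = -4752 + 58 = -4694$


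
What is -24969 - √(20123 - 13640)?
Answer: -24969 - √6483 ≈ -25050.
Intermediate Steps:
-24969 - √(20123 - 13640) = -24969 - √6483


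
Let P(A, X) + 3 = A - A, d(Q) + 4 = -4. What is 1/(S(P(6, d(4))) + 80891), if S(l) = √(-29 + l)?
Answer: 80891/6543353913 - 4*I*√2/6543353913 ≈ 1.2362e-5 - 8.6452e-10*I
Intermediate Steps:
d(Q) = -8 (d(Q) = -4 - 4 = -8)
P(A, X) = -3 (P(A, X) = -3 + (A - A) = -3 + 0 = -3)
1/(S(P(6, d(4))) + 80891) = 1/(√(-29 - 3) + 80891) = 1/(√(-32) + 80891) = 1/(4*I*√2 + 80891) = 1/(80891 + 4*I*√2)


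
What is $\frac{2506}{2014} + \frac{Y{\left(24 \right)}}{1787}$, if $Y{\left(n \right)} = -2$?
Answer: $\frac{2237097}{1799509} \approx 1.2432$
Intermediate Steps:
$\frac{2506}{2014} + \frac{Y{\left(24 \right)}}{1787} = \frac{2506}{2014} - \frac{2}{1787} = 2506 \cdot \frac{1}{2014} - \frac{2}{1787} = \frac{1253}{1007} - \frac{2}{1787} = \frac{2237097}{1799509}$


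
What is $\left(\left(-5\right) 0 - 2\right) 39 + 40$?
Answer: $-38$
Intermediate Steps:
$\left(\left(-5\right) 0 - 2\right) 39 + 40 = \left(0 - 2\right) 39 + 40 = \left(-2\right) 39 + 40 = -78 + 40 = -38$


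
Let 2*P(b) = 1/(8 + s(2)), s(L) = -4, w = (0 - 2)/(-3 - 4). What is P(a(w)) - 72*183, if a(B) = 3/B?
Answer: -105407/8 ≈ -13176.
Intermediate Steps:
w = 2/7 (w = -2/(-7) = -2*(-⅐) = 2/7 ≈ 0.28571)
P(b) = ⅛ (P(b) = 1/(2*(8 - 4)) = (½)/4 = (½)*(¼) = ⅛)
P(a(w)) - 72*183 = ⅛ - 72*183 = ⅛ - 13176 = -105407/8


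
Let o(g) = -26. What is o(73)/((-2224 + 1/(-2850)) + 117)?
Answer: 74100/6004951 ≈ 0.012340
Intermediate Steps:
o(73)/((-2224 + 1/(-2850)) + 117) = -26/((-2224 + 1/(-2850)) + 117) = -26/((-2224 - 1/2850) + 117) = -26/(-6338401/2850 + 117) = -26/(-6004951/2850) = -26*(-2850/6004951) = 74100/6004951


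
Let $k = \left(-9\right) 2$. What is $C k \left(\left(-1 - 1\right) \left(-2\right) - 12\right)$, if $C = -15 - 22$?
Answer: $-5328$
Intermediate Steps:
$C = -37$ ($C = -15 - 22 = -37$)
$k = -18$
$C k \left(\left(-1 - 1\right) \left(-2\right) - 12\right) = \left(-37\right) \left(-18\right) \left(\left(-1 - 1\right) \left(-2\right) - 12\right) = 666 \left(\left(-1 - 1\right) \left(-2\right) - 12\right) = 666 \left(\left(-2\right) \left(-2\right) - 12\right) = 666 \left(4 - 12\right) = 666 \left(-8\right) = -5328$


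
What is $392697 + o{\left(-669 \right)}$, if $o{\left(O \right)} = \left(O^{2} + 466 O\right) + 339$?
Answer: $528843$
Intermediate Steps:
$o{\left(O \right)} = 339 + O^{2} + 466 O$
$392697 + o{\left(-669 \right)} = 392697 + \left(339 + \left(-669\right)^{2} + 466 \left(-669\right)\right) = 392697 + \left(339 + 447561 - 311754\right) = 392697 + 136146 = 528843$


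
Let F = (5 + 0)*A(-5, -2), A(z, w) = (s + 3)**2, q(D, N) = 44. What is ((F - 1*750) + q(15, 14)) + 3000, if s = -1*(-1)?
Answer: 2374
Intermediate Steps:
s = 1
A(z, w) = 16 (A(z, w) = (1 + 3)**2 = 4**2 = 16)
F = 80 (F = (5 + 0)*16 = 5*16 = 80)
((F - 1*750) + q(15, 14)) + 3000 = ((80 - 1*750) + 44) + 3000 = ((80 - 750) + 44) + 3000 = (-670 + 44) + 3000 = -626 + 3000 = 2374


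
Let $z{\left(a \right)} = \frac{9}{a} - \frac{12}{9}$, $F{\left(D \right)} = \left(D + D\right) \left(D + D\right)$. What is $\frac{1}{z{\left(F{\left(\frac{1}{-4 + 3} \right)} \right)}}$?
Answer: $\frac{12}{11} \approx 1.0909$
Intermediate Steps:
$F{\left(D \right)} = 4 D^{2}$ ($F{\left(D \right)} = 2 D 2 D = 4 D^{2}$)
$z{\left(a \right)} = - \frac{4}{3} + \frac{9}{a}$ ($z{\left(a \right)} = \frac{9}{a} - \frac{4}{3} = - \frac{4}{3} + \frac{9}{a}$)
$\frac{1}{z{\left(F{\left(\frac{1}{-4 + 3} \right)} \right)}} = \frac{1}{- \frac{4}{3} + \frac{9}{4 \left(\frac{1}{-4 + 3}\right)^{2}}} = \frac{1}{- \frac{4}{3} + \frac{9}{4 \left(\frac{1}{-1}\right)^{2}}} = \frac{1}{- \frac{4}{3} + \frac{9}{4 \left(-1\right)^{2}}} = \frac{1}{- \frac{4}{3} + \frac{9}{4 \cdot 1}} = \frac{1}{- \frac{4}{3} + \frac{9}{4}} = \frac{1}{\frac{11}{12}} = \frac{12}{11}$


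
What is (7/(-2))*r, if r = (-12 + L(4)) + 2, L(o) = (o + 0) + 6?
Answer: 0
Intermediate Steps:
L(o) = 6 + o (L(o) = o + 6 = 6 + o)
r = 0 (r = (-12 + (6 + 4)) + 2 = (-12 + 10) + 2 = -2 + 2 = 0)
(7/(-2))*r = (7/(-2))*0 = (7*(-½))*0 = -7/2*0 = 0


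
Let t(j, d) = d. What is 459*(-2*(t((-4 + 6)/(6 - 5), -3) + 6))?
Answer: -2754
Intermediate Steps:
459*(-2*(t((-4 + 6)/(6 - 5), -3) + 6)) = 459*(-2*(-3 + 6)) = 459*(-2*3) = 459*(-6) = -2754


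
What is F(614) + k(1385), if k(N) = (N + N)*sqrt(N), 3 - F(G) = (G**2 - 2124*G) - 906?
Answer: 928049 + 2770*sqrt(1385) ≈ 1.0311e+6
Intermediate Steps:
F(G) = 909 - G**2 + 2124*G (F(G) = 3 - ((G**2 - 2124*G) - 906) = 3 - (-906 + G**2 - 2124*G) = 3 + (906 - G**2 + 2124*G) = 909 - G**2 + 2124*G)
k(N) = 2*N**(3/2) (k(N) = (2*N)*sqrt(N) = 2*N**(3/2))
F(614) + k(1385) = (909 - 1*614**2 + 2124*614) + 2*1385**(3/2) = (909 - 1*376996 + 1304136) + 2*(1385*sqrt(1385)) = (909 - 376996 + 1304136) + 2770*sqrt(1385) = 928049 + 2770*sqrt(1385)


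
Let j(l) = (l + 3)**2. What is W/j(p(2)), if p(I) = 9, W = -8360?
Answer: -1045/18 ≈ -58.056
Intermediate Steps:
j(l) = (3 + l)**2
W/j(p(2)) = -8360/(3 + 9)**2 = -8360/(12**2) = -8360/144 = -8360*1/144 = -1045/18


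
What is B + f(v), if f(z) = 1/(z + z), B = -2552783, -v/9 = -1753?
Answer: -80550514781/31554 ≈ -2.5528e+6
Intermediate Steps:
v = 15777 (v = -9*(-1753) = 15777)
f(z) = 1/(2*z)
B + f(v) = -2552783 + (½)/15777 = -2552783 + (½)*(1/15777) = -2552783 + 1/31554 = -80550514781/31554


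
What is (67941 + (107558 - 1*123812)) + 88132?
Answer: 139819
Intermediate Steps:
(67941 + (107558 - 1*123812)) + 88132 = (67941 + (107558 - 123812)) + 88132 = (67941 - 16254) + 88132 = 51687 + 88132 = 139819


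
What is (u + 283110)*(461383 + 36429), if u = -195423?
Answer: 43651640844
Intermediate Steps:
(u + 283110)*(461383 + 36429) = (-195423 + 283110)*(461383 + 36429) = 87687*497812 = 43651640844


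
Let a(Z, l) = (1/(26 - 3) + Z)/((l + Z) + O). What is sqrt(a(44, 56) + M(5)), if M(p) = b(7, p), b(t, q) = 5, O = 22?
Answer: 7*sqrt(861442)/2806 ≈ 2.3154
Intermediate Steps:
M(p) = 5
a(Z, l) = (1/23 + Z)/(22 + Z + l) (a(Z, l) = (1/(26 - 3) + Z)/((l + Z) + 22) = (1/23 + Z)/((Z + l) + 22) = (1/23 + Z)/(22 + Z + l))
sqrt(a(44, 56) + M(5)) = sqrt((1/23 + 44)/(22 + 44 + 56) + 5) = sqrt((1013/23)/122 + 5) = sqrt((1/122)*(1013/23) + 5) = sqrt(1013/2806 + 5) = sqrt(15043/2806) = 7*sqrt(861442)/2806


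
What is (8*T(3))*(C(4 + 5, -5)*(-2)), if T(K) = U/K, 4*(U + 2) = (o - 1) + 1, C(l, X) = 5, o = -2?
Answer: 200/3 ≈ 66.667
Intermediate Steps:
U = -5/2 (U = -2 + ((-2 - 1) + 1)/4 = -2 + (-3 + 1)/4 = -2 + (¼)*(-2) = -2 - ½ = -5/2 ≈ -2.5000)
T(K) = -5/(2*K)
(8*T(3))*(C(4 + 5, -5)*(-2)) = (8*(-5/2/3))*(5*(-2)) = (8*(-5/2*⅓))*(-10) = (8*(-⅚))*(-10) = -20/3*(-10) = 200/3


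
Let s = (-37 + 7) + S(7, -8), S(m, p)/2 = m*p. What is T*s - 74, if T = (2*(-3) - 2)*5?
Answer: 5606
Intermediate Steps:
S(m, p) = 2*m*p (S(m, p) = 2*(m*p) = 2*m*p)
s = -142 (s = (-37 + 7) + 2*7*(-8) = -30 - 112 = -142)
T = -40 (T = (-6 - 2)*5 = -8*5 = -40)
T*s - 74 = -40*(-142) - 74 = 5680 - 74 = 5606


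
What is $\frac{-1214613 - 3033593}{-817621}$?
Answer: $\frac{4248206}{817621} \approx 5.1958$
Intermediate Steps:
$\frac{-1214613 - 3033593}{-817621} = \left(-1214613 - 3033593\right) \left(- \frac{1}{817621}\right) = \left(-4248206\right) \left(- \frac{1}{817621}\right) = \frac{4248206}{817621}$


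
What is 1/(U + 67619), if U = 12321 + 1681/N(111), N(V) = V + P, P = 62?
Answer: 173/13831301 ≈ 1.2508e-5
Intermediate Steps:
N(V) = 62 + V (N(V) = V + 62 = 62 + V)
U = 2133214/173 (U = 12321 + 1681/(62 + 111) = 12321 + 1681/173 = 2133214/173 ≈ 12331.)
1/(U + 67619) = 1/(2133214/173 + 67619) = 1/(13831301/173) = 173/13831301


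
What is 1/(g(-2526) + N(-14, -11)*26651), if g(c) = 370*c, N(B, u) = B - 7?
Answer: -1/1494291 ≈ -6.6921e-7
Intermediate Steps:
N(B, u) = -7 + B
1/(g(-2526) + N(-14, -11)*26651) = 1/(370*(-2526) + (-7 - 14)*26651) = 1/(-934620 - 21*26651) = 1/(-934620 - 559671) = 1/(-1494291) = -1/1494291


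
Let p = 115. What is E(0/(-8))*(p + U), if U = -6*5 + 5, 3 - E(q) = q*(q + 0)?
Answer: 270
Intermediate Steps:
E(q) = 3 - q² (E(q) = 3 - q*(q + 0) = 3 - q*q = 3 - q²)
U = -25 (U = -30 + 5 = -25)
E(0/(-8))*(p + U) = (3 - (0/(-8))²)*(115 - 25) = (3 - (0*(-⅛))²)*90 = (3 - 1*0²)*90 = (3 - 1*0)*90 = (3 + 0)*90 = 3*90 = 270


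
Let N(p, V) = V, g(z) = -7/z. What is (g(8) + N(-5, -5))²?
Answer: 2209/64 ≈ 34.516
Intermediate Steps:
(g(8) + N(-5, -5))² = (-7/8 - 5)² = (-47/8)² = 2209/64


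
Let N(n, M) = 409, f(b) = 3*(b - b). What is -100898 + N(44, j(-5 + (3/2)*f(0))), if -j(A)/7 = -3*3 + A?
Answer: -100489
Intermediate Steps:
f(b) = 0 (f(b) = 3*0 = 0)
j(A) = 63 - 7*A (j(A) = -7*(-3*3 + A) = -7*(-9 + A) = 63 - 7*A)
-100898 + N(44, j(-5 + (3/2)*f(0))) = -100898 + 409 = -100489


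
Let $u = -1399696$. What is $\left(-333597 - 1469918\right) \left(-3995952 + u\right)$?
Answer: $9731132102720$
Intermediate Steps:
$\left(-333597 - 1469918\right) \left(-3995952 + u\right) = \left(-333597 - 1469918\right) \left(-3995952 - 1399696\right) = \left(-1803515\right) \left(-5395648\right) = 9731132102720$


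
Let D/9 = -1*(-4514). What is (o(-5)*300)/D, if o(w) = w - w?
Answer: 0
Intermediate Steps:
o(w) = 0
D = 40626 (D = 9*(-1*(-4514)) = 9*4514 = 40626)
(o(-5)*300)/D = (0*300)/40626 = 0*(1/40626) = 0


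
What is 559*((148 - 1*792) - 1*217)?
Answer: -481299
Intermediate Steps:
559*((148 - 1*792) - 1*217) = 559*((148 - 792) - 217) = 559*(-644 - 217) = 559*(-861) = -481299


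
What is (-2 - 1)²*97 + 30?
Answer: 903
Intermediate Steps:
(-2 - 1)²*97 + 30 = (-3)²*97 + 30 = 9*97 + 30 = 873 + 30 = 903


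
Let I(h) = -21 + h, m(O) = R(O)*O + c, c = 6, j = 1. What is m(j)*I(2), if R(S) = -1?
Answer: -95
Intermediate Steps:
m(O) = 6 - O (m(O) = -O + 6 = 6 - O)
m(j)*I(2) = (6 - 1*1)*(-21 + 2) = (6 - 1)*(-19) = 5*(-19) = -95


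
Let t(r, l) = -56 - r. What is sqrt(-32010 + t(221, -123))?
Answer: I*sqrt(32287) ≈ 179.69*I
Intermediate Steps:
sqrt(-32010 + t(221, -123)) = sqrt(-32010 + (-56 - 1*221)) = sqrt(-32010 + (-56 - 221)) = sqrt(-32010 - 277) = sqrt(-32287) = I*sqrt(32287)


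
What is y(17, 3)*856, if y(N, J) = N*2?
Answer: 29104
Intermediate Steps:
y(N, J) = 2*N
y(17, 3)*856 = (2*17)*856 = 34*856 = 29104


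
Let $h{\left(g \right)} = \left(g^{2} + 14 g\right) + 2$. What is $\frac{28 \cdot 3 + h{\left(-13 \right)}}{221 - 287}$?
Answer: $- \frac{73}{66} \approx -1.1061$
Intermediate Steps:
$h{\left(g \right)} = 2 + g^{2} + 14 g$
$\frac{28 \cdot 3 + h{\left(-13 \right)}}{221 - 287} = \frac{28 \cdot 3 + \left(2 + \left(-13\right)^{2} + 14 \left(-13\right)\right)}{221 - 287} = \frac{84 + \left(2 + 169 - 182\right)}{-66} = \left(84 - 11\right) \left(- \frac{1}{66}\right) = 73 \left(- \frac{1}{66}\right) = - \frac{73}{66}$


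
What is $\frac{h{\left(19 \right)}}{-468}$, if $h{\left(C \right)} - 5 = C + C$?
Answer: $- \frac{43}{468} \approx -0.09188$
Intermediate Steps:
$h{\left(C \right)} = 5 + 2 C$ ($h{\left(C \right)} = 5 + \left(C + C\right) = 5 + 2 C$)
$\frac{h{\left(19 \right)}}{-468} = \frac{5 + 2 \cdot 19}{-468} = \left(5 + 38\right) \left(- \frac{1}{468}\right) = 43 \left(- \frac{1}{468}\right) = - \frac{43}{468}$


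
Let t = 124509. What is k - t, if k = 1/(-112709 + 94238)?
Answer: -2299805740/18471 ≈ -1.2451e+5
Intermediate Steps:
k = -1/18471 (k = 1/(-18471) = -1/18471 ≈ -5.4139e-5)
k - t = -1/18471 - 1*124509 = -1/18471 - 124509 = -2299805740/18471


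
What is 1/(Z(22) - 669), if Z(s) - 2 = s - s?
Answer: -1/667 ≈ -0.0014993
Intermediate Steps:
Z(s) = 2 (Z(s) = 2 + (s - s) = 2 + 0 = 2)
1/(Z(22) - 669) = 1/(2 - 669) = 1/(-667) = -1/667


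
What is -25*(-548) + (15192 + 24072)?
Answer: 52964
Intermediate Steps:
-25*(-548) + (15192 + 24072) = 13700 + 39264 = 52964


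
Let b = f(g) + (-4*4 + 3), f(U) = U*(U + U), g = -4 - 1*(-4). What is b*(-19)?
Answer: 247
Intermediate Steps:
g = 0 (g = -4 + 4 = 0)
f(U) = 2*U² (f(U) = U*(2*U) = 2*U²)
b = -13 (b = 2*0² + (-4*4 + 3) = 2*0 + (-16 + 3) = 0 - 13 = -13)
b*(-19) = -13*(-19) = 247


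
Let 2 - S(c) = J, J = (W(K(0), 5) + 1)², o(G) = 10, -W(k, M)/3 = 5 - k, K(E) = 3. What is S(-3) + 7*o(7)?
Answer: 47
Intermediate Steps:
W(k, M) = -15 + 3*k (W(k, M) = -3*(5 - k) = -15 + 3*k)
J = 25 (J = ((-15 + 3*3) + 1)² = ((-15 + 9) + 1)² = (-6 + 1)² = (-5)² = 25)
S(c) = -23 (S(c) = 2 - 1*25 = 2 - 25 = -23)
S(-3) + 7*o(7) = -23 + 7*10 = -23 + 70 = 47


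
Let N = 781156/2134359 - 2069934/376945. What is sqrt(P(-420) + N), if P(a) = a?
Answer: I*sqrt(30574925522371894820423270)/268178651085 ≈ 20.619*I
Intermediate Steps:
N = -4123529413886/804535953255 (N = 781156*(1/2134359) - 2069934*1/376945 = 781156/2134359 - 2069934/376945 = -4123529413886/804535953255 ≈ -5.1254)
sqrt(P(-420) + N) = sqrt(-420 - 4123529413886/804535953255) = sqrt(-342028629780986/804535953255) = I*sqrt(30574925522371894820423270)/268178651085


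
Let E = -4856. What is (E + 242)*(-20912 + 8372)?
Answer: 57859560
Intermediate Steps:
(E + 242)*(-20912 + 8372) = (-4856 + 242)*(-20912 + 8372) = -4614*(-12540) = 57859560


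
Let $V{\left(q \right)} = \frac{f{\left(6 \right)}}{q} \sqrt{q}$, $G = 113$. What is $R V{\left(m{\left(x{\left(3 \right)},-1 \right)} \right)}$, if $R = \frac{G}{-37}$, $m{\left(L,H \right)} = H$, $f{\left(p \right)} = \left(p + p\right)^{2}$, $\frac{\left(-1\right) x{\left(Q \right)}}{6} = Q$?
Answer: $\frac{16272 i}{37} \approx 439.78 i$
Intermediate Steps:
$x{\left(Q \right)} = - 6 Q$
$f{\left(p \right)} = 4 p^{2}$ ($f{\left(p \right)} = \left(2 p\right)^{2} = 4 p^{2}$)
$V{\left(q \right)} = \frac{144}{\sqrt{q}}$ ($V{\left(q \right)} = \frac{4 \cdot 6^{2}}{q} \sqrt{q} = \frac{4 \cdot 36}{q} \sqrt{q} = \frac{144}{q} \sqrt{q} = \frac{144}{\sqrt{q}}$)
$R = - \frac{113}{37}$ ($R = \frac{113}{-37} = 113 \left(- \frac{1}{37}\right) = - \frac{113}{37} \approx -3.0541$)
$R V{\left(m{\left(x{\left(3 \right)},-1 \right)} \right)} = - \frac{113 \frac{144}{i}}{37} = - \frac{113 \cdot 144 \left(- i\right)}{37} = - \frac{113 \left(- 144 i\right)}{37} = \frac{16272 i}{37}$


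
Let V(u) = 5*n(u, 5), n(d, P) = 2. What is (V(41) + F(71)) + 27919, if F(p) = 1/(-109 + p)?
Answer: 1061301/38 ≈ 27929.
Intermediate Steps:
V(u) = 10 (V(u) = 5*2 = 10)
(V(41) + F(71)) + 27919 = (10 + 1/(-109 + 71)) + 27919 = (10 + 1/(-38)) + 27919 = (10 - 1/38) + 27919 = 379/38 + 27919 = 1061301/38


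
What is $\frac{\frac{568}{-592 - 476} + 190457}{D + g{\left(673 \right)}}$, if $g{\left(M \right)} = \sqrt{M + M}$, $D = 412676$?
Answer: $\frac{10492674596426}{22735247530605} - \frac{50851877 \sqrt{1346}}{45470495061210} \approx 0.46147$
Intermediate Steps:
$g{\left(M \right)} = \sqrt{2} \sqrt{M}$ ($g{\left(M \right)} = \sqrt{2 M} = \sqrt{2} \sqrt{M}$)
$\frac{\frac{568}{-592 - 476} + 190457}{D + g{\left(673 \right)}} = \frac{\frac{568}{-592 - 476} + 190457}{412676 + \sqrt{2} \sqrt{673}} = \frac{\frac{568}{-1068} + 190457}{412676 + \sqrt{1346}} = \frac{568 \left(- \frac{1}{1068}\right) + 190457}{412676 + \sqrt{1346}} = \frac{- \frac{142}{267} + 190457}{412676 + \sqrt{1346}} = \frac{50851877}{267 \left(412676 + \sqrt{1346}\right)}$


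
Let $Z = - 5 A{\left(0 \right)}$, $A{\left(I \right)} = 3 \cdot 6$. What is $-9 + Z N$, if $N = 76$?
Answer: $-6849$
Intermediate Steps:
$A{\left(I \right)} = 18$
$Z = -90$ ($Z = \left(-5\right) 18 = -90$)
$-9 + Z N = -9 - 6840 = -6849$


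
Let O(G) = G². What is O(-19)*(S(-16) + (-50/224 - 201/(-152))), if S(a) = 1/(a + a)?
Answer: 86355/224 ≈ 385.51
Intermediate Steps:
S(a) = 1/(2*a)
O(-19)*(S(-16) + (-50/224 - 201/(-152))) = (-19)²*((½)/(-16) + (-50/224 - 201/(-152))) = 361*((½)*(-1/16) + (-50*1/224 - 201*(-1/152))) = 361*(-1/32 + (-25/112 + 201/152)) = 361*(-1/32 + 2339/2128) = 361*(4545/4256) = 86355/224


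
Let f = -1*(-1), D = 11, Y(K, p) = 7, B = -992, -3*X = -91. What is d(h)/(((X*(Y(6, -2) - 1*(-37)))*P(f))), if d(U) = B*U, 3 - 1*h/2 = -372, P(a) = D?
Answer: -558000/11011 ≈ -50.677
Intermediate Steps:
X = 91/3 (X = -⅓*(-91) = 91/3 ≈ 30.333)
f = 1
P(a) = 11
h = 750 (h = 6 - 2*(-372) = 6 + 744 = 750)
d(U) = -992*U
d(h)/(((X*(Y(6, -2) - 1*(-37)))*P(f))) = (-992*750)/(((91*(7 - 1*(-37))/3)*11)) = -744000*3/(1001*(7 + 37)) = -744000/(((91/3)*44)*11) = -744000/((4004/3)*11) = -744000/44044/3 = -744000*3/44044 = -558000/11011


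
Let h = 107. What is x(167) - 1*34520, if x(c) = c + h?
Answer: -34246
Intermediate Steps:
x(c) = 107 + c (x(c) = c + 107 = 107 + c)
x(167) - 1*34520 = (107 + 167) - 1*34520 = 274 - 34520 = -34246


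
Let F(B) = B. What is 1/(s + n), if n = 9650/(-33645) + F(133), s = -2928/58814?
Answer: 197879703/26251393733 ≈ 0.0075379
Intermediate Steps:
s = -1464/29407 (s = -2928*1/58814 = -1464/29407 ≈ -0.049784)
n = 893027/6729 (n = 9650/(-33645) + 133 = 9650*(-1/33645) + 133 = -1930/6729 + 133 = 893027/6729 ≈ 132.71)
1/(s + n) = 1/(-1464/29407 + 893027/6729) = 1/(26251393733/197879703) = 197879703/26251393733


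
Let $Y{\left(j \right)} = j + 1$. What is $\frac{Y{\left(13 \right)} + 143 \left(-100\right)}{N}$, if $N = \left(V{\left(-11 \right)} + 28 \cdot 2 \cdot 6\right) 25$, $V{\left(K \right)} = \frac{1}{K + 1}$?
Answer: $- \frac{28572}{16795} \approx -1.7012$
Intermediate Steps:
$Y{\left(j \right)} = 1 + j$
$V{\left(K \right)} = \frac{1}{1 + K}$
$N = \frac{16795}{2}$ ($N = \left(\frac{1}{1 - 11} + 28 \cdot 2 \cdot 6\right) 25 = \left(\frac{1}{-10} + 28 \cdot 12\right) 25 = \left(- \frac{1}{10} + 336\right) 25 = \frac{3359}{10} \cdot 25 = \frac{16795}{2} \approx 8397.5$)
$\frac{Y{\left(13 \right)} + 143 \left(-100\right)}{N} = \frac{\left(1 + 13\right) + 143 \left(-100\right)}{\frac{16795}{2}} = \left(14 - 14300\right) \frac{2}{16795} = \left(-14286\right) \frac{2}{16795} = - \frac{28572}{16795}$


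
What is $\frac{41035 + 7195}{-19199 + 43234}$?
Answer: $\frac{9646}{4807} \approx 2.0067$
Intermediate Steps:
$\frac{41035 + 7195}{-19199 + 43234} = \frac{48230}{24035} = 48230 \cdot \frac{1}{24035} = \frac{9646}{4807}$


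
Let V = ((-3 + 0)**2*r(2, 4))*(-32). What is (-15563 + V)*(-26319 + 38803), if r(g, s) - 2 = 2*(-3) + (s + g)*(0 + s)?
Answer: -266196332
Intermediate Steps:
r(g, s) = -4 + s*(g + s) (r(g, s) = 2 + (2*(-3) + (s + g)*(0 + s)) = 2 + (-6 + (g + s)*s) = 2 + (-6 + s*(g + s)) = -4 + s*(g + s))
V = -5760 (V = ((-3 + 0)**2*(-4 + 4**2 + 2*4))*(-32) = ((-3)**2*(-4 + 16 + 8))*(-32) = (9*20)*(-32) = 180*(-32) = -5760)
(-15563 + V)*(-26319 + 38803) = (-15563 - 5760)*(-26319 + 38803) = -21323*12484 = -266196332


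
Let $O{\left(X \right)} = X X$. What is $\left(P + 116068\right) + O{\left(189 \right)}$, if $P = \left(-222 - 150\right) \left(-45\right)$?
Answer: $168529$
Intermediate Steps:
$O{\left(X \right)} = X^{2}$
$P = 16740$ ($P = \left(-372\right) \left(-45\right) = 16740$)
$\left(P + 116068\right) + O{\left(189 \right)} = \left(16740 + 116068\right) + 189^{2} = 132808 + 35721 = 168529$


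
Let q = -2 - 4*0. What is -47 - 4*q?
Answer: -39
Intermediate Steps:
q = -2 (q = -2 + 0 = -2)
-47 - 4*q = -47 - 4*(-2) = -47 + 8 = -39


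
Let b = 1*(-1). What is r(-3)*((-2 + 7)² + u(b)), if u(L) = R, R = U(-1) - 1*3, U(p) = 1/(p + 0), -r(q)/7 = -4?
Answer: 588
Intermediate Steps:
r(q) = 28 (r(q) = -7*(-4) = 28)
b = -1
U(p) = 1/p
R = -4 (R = 1/(-1) - 1*3 = -1 - 3 = -4)
u(L) = -4
r(-3)*((-2 + 7)² + u(b)) = 28*((-2 + 7)² - 4) = 28*(5² - 4) = 28*(25 - 4) = 28*21 = 588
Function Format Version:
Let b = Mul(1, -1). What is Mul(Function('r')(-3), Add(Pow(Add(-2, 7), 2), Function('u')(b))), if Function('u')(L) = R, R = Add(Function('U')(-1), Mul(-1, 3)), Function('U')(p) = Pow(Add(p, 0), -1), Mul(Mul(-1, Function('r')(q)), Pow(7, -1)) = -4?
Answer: 588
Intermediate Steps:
Function('r')(q) = 28 (Function('r')(q) = Mul(-7, -4) = 28)
b = -1
Function('U')(p) = Pow(p, -1)
R = -4 (R = Add(Pow(-1, -1), Mul(-1, 3)) = Add(-1, -3) = -4)
Function('u')(L) = -4
Mul(Function('r')(-3), Add(Pow(Add(-2, 7), 2), Function('u')(b))) = Mul(28, Add(Pow(Add(-2, 7), 2), -4)) = Mul(28, Add(Pow(5, 2), -4)) = Mul(28, Add(25, -4)) = Mul(28, 21) = 588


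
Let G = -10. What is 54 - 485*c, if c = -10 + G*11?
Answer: 58254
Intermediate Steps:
c = -120 (c = -10 - 10*11 = -10 - 110 = -120)
54 - 485*c = 54 - 485*(-120) = 54 + 58200 = 58254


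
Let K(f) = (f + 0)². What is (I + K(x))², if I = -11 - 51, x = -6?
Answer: 676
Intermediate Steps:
I = -62
K(f) = f²
(I + K(x))² = (-62 + (-6)²)² = (-62 + 36)² = (-26)² = 676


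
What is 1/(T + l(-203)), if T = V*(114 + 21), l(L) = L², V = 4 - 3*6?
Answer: 1/39319 ≈ 2.5433e-5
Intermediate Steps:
V = -14 (V = 4 - 18 = -14)
T = -1890 (T = -14*(114 + 21) = -14*135 = -1890)
1/(T + l(-203)) = 1/(-1890 + (-203)²) = 1/(-1890 + 41209) = 1/39319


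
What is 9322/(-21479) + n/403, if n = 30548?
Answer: 652383726/8656037 ≈ 75.367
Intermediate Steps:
9322/(-21479) + n/403 = 9322/(-21479) + 30548/403 = 9322*(-1/21479) + 30548*(1/403) = -9322/21479 + 30548/403 = 652383726/8656037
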